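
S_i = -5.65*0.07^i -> [-5.65, -0.4, -0.03, -0.0, -0.0]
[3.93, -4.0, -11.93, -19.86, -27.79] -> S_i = 3.93 + -7.93*i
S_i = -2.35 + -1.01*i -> [-2.35, -3.36, -4.37, -5.38, -6.39]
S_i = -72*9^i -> [-72, -648, -5832, -52488, -472392]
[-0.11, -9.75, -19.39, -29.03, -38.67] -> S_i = -0.11 + -9.64*i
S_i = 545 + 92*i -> [545, 637, 729, 821, 913]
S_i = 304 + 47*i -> [304, 351, 398, 445, 492]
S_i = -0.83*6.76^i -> [-0.83, -5.61, -37.93, -256.4, -1733.26]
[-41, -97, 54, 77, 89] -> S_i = Random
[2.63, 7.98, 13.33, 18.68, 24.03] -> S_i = 2.63 + 5.35*i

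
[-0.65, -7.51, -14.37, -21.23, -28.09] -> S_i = -0.65 + -6.86*i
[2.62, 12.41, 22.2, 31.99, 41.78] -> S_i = 2.62 + 9.79*i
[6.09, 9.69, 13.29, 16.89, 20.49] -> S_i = 6.09 + 3.60*i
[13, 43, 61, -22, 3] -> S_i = Random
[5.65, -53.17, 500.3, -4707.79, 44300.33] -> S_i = 5.65*(-9.41)^i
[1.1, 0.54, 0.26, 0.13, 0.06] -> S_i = 1.10*0.49^i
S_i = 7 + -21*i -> [7, -14, -35, -56, -77]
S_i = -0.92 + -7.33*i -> [-0.92, -8.25, -15.58, -22.91, -30.24]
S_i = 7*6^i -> [7, 42, 252, 1512, 9072]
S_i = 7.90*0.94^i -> [7.9, 7.43, 6.98, 6.56, 6.17]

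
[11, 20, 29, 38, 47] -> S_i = 11 + 9*i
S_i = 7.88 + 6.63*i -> [7.88, 14.51, 21.14, 27.77, 34.4]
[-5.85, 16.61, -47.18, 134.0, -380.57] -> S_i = -5.85*(-2.84)^i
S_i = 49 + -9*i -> [49, 40, 31, 22, 13]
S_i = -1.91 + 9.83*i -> [-1.91, 7.92, 17.75, 27.58, 37.41]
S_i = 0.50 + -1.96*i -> [0.5, -1.46, -3.42, -5.38, -7.34]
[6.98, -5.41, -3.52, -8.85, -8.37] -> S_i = Random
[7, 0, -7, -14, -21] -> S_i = 7 + -7*i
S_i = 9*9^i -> [9, 81, 729, 6561, 59049]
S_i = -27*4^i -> [-27, -108, -432, -1728, -6912]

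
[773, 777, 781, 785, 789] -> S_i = 773 + 4*i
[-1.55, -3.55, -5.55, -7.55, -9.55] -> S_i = -1.55 + -2.00*i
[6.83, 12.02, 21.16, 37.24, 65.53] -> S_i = 6.83*1.76^i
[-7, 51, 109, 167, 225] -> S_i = -7 + 58*i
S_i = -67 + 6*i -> [-67, -61, -55, -49, -43]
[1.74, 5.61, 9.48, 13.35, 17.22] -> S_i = 1.74 + 3.87*i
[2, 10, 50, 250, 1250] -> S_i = 2*5^i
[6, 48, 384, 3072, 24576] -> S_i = 6*8^i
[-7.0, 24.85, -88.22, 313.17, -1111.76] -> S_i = -7.00*(-3.55)^i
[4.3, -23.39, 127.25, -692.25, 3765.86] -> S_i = 4.30*(-5.44)^i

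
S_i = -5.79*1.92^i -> [-5.79, -11.12, -21.34, -40.98, -78.68]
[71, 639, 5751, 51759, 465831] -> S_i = 71*9^i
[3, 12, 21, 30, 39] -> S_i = 3 + 9*i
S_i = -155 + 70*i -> [-155, -85, -15, 55, 125]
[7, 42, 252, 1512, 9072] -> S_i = 7*6^i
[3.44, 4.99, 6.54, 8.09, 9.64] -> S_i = 3.44 + 1.55*i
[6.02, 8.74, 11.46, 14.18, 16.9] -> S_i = 6.02 + 2.72*i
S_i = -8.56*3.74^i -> [-8.56, -32.01, -119.73, -447.8, -1674.79]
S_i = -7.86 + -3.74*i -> [-7.86, -11.6, -15.34, -19.08, -22.82]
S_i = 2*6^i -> [2, 12, 72, 432, 2592]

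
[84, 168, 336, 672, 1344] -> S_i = 84*2^i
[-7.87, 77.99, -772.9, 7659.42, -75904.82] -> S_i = -7.87*(-9.91)^i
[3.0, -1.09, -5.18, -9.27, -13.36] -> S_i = 3.00 + -4.09*i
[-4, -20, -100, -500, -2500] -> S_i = -4*5^i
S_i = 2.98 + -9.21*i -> [2.98, -6.23, -15.44, -24.65, -33.86]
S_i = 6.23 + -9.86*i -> [6.23, -3.63, -13.49, -23.35, -33.21]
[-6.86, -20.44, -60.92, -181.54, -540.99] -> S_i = -6.86*2.98^i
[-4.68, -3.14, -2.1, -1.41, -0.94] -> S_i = -4.68*0.67^i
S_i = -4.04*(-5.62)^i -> [-4.04, 22.7, -127.6, 717.12, -4030.2]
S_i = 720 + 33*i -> [720, 753, 786, 819, 852]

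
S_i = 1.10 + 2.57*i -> [1.1, 3.67, 6.24, 8.81, 11.38]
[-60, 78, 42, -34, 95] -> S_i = Random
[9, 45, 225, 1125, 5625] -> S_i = 9*5^i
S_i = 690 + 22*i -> [690, 712, 734, 756, 778]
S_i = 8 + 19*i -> [8, 27, 46, 65, 84]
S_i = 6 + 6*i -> [6, 12, 18, 24, 30]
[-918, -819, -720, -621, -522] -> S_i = -918 + 99*i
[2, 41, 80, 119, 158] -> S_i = 2 + 39*i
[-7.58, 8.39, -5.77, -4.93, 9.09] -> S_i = Random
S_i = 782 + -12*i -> [782, 770, 758, 746, 734]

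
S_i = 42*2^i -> [42, 84, 168, 336, 672]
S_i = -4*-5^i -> [-4, 20, -100, 500, -2500]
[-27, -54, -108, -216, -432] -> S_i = -27*2^i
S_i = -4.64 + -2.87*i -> [-4.64, -7.51, -10.38, -13.25, -16.12]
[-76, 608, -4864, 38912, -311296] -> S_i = -76*-8^i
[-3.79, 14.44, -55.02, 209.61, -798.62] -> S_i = -3.79*(-3.81)^i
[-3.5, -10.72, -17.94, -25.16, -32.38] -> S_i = -3.50 + -7.22*i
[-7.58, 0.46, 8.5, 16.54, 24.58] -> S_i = -7.58 + 8.04*i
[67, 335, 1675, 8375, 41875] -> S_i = 67*5^i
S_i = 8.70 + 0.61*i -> [8.7, 9.31, 9.92, 10.53, 11.14]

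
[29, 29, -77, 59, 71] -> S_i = Random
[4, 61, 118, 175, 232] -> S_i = 4 + 57*i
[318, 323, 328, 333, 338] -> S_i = 318 + 5*i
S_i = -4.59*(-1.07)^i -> [-4.59, 4.91, -5.26, 5.62, -6.02]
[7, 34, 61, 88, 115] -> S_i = 7 + 27*i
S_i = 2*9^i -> [2, 18, 162, 1458, 13122]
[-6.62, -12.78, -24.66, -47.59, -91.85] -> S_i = -6.62*1.93^i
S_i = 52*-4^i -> [52, -208, 832, -3328, 13312]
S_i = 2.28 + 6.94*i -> [2.28, 9.22, 16.16, 23.1, 30.04]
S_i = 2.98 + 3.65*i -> [2.98, 6.63, 10.28, 13.93, 17.58]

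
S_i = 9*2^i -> [9, 18, 36, 72, 144]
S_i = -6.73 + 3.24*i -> [-6.73, -3.49, -0.25, 2.99, 6.23]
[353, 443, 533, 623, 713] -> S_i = 353 + 90*i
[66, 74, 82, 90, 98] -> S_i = 66 + 8*i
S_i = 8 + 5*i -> [8, 13, 18, 23, 28]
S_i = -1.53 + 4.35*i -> [-1.53, 2.82, 7.17, 11.52, 15.87]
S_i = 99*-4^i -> [99, -396, 1584, -6336, 25344]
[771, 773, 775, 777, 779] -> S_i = 771 + 2*i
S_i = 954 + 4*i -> [954, 958, 962, 966, 970]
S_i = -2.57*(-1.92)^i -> [-2.57, 4.93, -9.47, 18.19, -34.93]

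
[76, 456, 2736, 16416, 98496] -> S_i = 76*6^i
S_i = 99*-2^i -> [99, -198, 396, -792, 1584]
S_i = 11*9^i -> [11, 99, 891, 8019, 72171]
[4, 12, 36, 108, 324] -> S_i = 4*3^i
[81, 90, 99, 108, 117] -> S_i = 81 + 9*i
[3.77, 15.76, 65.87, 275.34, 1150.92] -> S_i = 3.77*4.18^i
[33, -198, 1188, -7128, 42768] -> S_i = 33*-6^i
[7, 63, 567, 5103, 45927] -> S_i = 7*9^i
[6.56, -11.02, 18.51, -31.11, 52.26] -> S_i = 6.56*(-1.68)^i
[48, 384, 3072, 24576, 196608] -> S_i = 48*8^i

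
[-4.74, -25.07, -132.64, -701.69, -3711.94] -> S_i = -4.74*5.29^i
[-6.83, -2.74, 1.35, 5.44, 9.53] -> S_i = -6.83 + 4.09*i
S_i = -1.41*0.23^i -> [-1.41, -0.32, -0.07, -0.02, -0.0]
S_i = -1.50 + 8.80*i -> [-1.5, 7.3, 16.1, 24.9, 33.7]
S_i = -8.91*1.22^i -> [-8.91, -10.87, -13.26, -16.18, -19.74]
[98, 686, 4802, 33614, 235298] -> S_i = 98*7^i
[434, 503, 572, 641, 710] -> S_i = 434 + 69*i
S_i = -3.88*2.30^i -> [-3.88, -8.92, -20.53, -47.21, -108.58]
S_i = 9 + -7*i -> [9, 2, -5, -12, -19]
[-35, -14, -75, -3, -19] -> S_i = Random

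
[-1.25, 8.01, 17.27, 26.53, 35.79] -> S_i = -1.25 + 9.26*i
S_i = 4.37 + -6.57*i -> [4.37, -2.2, -8.77, -15.34, -21.91]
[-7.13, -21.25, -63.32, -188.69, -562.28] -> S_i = -7.13*2.98^i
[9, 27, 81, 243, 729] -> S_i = 9*3^i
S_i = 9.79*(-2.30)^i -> [9.79, -22.52, 51.79, -119.11, 273.96]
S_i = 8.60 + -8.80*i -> [8.6, -0.2, -9.0, -17.8, -26.6]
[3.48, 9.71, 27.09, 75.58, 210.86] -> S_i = 3.48*2.79^i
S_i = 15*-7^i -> [15, -105, 735, -5145, 36015]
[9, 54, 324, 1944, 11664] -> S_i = 9*6^i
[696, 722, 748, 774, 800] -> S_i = 696 + 26*i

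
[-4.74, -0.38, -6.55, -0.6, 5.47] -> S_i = Random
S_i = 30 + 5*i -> [30, 35, 40, 45, 50]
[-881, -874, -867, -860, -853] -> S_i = -881 + 7*i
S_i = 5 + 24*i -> [5, 29, 53, 77, 101]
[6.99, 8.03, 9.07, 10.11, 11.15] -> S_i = 6.99 + 1.04*i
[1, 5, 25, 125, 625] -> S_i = 1*5^i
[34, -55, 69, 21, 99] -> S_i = Random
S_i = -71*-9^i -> [-71, 639, -5751, 51759, -465831]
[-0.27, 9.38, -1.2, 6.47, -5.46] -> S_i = Random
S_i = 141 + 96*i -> [141, 237, 333, 429, 525]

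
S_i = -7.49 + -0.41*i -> [-7.49, -7.9, -8.31, -8.72, -9.13]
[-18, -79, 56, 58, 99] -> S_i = Random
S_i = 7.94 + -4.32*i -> [7.94, 3.62, -0.7, -5.02, -9.34]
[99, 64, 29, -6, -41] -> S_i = 99 + -35*i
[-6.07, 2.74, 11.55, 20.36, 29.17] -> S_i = -6.07 + 8.81*i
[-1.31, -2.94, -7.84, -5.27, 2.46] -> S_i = Random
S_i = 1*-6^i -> [1, -6, 36, -216, 1296]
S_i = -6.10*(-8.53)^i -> [-6.1, 52.03, -443.84, 3785.97, -32294.31]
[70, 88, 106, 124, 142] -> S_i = 70 + 18*i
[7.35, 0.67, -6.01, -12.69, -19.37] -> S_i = 7.35 + -6.68*i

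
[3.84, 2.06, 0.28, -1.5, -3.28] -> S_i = 3.84 + -1.78*i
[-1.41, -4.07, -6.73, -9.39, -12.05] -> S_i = -1.41 + -2.66*i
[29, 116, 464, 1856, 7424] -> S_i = 29*4^i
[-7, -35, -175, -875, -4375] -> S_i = -7*5^i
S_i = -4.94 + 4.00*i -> [-4.94, -0.94, 3.06, 7.06, 11.06]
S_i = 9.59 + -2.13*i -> [9.59, 7.46, 5.33, 3.2, 1.07]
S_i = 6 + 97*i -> [6, 103, 200, 297, 394]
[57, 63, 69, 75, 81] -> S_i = 57 + 6*i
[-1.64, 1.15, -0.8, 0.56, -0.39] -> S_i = -1.64*(-0.70)^i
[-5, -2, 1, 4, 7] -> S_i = -5 + 3*i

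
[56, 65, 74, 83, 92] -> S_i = 56 + 9*i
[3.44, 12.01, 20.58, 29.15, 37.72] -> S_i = 3.44 + 8.57*i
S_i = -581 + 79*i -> [-581, -502, -423, -344, -265]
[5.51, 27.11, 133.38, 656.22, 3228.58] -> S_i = 5.51*4.92^i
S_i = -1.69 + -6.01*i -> [-1.69, -7.7, -13.71, -19.72, -25.73]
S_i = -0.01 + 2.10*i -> [-0.01, 2.09, 4.19, 6.29, 8.39]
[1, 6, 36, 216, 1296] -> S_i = 1*6^i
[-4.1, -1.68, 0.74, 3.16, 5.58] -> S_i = -4.10 + 2.42*i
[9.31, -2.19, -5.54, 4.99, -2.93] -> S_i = Random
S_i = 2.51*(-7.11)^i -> [2.51, -17.85, 126.89, -902.16, 6414.34]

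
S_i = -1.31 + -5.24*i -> [-1.31, -6.55, -11.79, -17.03, -22.27]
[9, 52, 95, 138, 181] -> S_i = 9 + 43*i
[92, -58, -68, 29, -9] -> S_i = Random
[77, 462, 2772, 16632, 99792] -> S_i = 77*6^i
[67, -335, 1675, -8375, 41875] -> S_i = 67*-5^i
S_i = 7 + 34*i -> [7, 41, 75, 109, 143]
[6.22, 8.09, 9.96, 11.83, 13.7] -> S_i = 6.22 + 1.87*i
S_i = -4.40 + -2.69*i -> [-4.4, -7.09, -9.78, -12.47, -15.16]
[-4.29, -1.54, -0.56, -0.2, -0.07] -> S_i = -4.29*0.36^i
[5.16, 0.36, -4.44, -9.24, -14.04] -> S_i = 5.16 + -4.80*i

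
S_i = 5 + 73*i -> [5, 78, 151, 224, 297]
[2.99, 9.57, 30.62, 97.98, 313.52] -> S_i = 2.99*3.20^i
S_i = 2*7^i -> [2, 14, 98, 686, 4802]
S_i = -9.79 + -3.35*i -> [-9.79, -13.14, -16.49, -19.84, -23.19]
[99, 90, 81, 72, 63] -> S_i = 99 + -9*i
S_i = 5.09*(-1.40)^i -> [5.09, -7.13, 9.98, -13.97, 19.55]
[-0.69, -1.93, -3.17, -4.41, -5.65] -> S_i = -0.69 + -1.24*i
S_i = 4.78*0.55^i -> [4.78, 2.63, 1.45, 0.8, 0.44]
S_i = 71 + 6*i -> [71, 77, 83, 89, 95]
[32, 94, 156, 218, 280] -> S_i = 32 + 62*i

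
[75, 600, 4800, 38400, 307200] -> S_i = 75*8^i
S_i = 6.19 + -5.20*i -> [6.19, 0.99, -4.21, -9.41, -14.61]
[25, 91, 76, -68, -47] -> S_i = Random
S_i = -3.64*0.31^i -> [-3.64, -1.13, -0.35, -0.11, -0.03]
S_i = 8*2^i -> [8, 16, 32, 64, 128]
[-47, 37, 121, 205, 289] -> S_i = -47 + 84*i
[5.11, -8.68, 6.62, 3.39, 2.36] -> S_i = Random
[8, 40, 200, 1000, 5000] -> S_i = 8*5^i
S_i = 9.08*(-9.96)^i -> [9.08, -90.44, 900.75, -8971.48, 89355.89]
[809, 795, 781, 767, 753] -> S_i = 809 + -14*i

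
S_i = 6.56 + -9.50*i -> [6.56, -2.94, -12.44, -21.94, -31.44]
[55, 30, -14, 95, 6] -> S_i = Random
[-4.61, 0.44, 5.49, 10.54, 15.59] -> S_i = -4.61 + 5.05*i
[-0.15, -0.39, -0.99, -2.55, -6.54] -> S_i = -0.15*2.57^i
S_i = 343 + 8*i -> [343, 351, 359, 367, 375]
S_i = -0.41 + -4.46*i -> [-0.41, -4.87, -9.33, -13.79, -18.25]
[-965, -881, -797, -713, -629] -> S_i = -965 + 84*i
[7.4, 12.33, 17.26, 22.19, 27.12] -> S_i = 7.40 + 4.93*i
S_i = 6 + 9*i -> [6, 15, 24, 33, 42]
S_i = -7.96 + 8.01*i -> [-7.96, 0.05, 8.06, 16.07, 24.08]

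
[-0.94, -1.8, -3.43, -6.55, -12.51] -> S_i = -0.94*1.91^i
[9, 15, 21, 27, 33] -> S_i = 9 + 6*i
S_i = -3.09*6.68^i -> [-3.09, -20.64, -137.88, -921.06, -6152.68]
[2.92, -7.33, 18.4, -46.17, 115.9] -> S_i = 2.92*(-2.51)^i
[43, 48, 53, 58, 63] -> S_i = 43 + 5*i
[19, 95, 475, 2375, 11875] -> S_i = 19*5^i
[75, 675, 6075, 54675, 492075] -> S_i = 75*9^i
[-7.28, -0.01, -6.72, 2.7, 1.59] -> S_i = Random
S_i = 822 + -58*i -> [822, 764, 706, 648, 590]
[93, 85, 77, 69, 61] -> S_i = 93 + -8*i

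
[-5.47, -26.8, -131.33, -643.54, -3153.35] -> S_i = -5.47*4.90^i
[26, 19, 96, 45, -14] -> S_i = Random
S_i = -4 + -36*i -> [-4, -40, -76, -112, -148]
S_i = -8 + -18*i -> [-8, -26, -44, -62, -80]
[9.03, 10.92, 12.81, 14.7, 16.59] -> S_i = 9.03 + 1.89*i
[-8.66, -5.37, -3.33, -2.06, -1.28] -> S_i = -8.66*0.62^i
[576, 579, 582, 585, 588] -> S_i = 576 + 3*i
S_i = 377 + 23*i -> [377, 400, 423, 446, 469]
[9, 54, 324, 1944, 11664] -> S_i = 9*6^i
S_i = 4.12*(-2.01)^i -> [4.12, -8.28, 16.65, -33.46, 67.25]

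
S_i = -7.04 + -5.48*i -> [-7.04, -12.52, -18.0, -23.48, -28.96]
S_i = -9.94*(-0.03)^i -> [-9.94, 0.3, -0.01, 0.0, -0.0]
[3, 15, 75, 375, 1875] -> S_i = 3*5^i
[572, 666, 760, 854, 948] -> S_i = 572 + 94*i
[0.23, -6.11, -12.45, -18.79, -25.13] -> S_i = 0.23 + -6.34*i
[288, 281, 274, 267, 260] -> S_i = 288 + -7*i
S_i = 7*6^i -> [7, 42, 252, 1512, 9072]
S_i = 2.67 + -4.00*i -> [2.67, -1.33, -5.33, -9.33, -13.33]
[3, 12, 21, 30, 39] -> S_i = 3 + 9*i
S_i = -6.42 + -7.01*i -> [-6.42, -13.43, -20.44, -27.45, -34.46]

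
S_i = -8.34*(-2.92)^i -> [-8.34, 24.35, -71.11, 207.64, -606.31]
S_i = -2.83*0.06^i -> [-2.83, -0.17, -0.01, -0.0, -0.0]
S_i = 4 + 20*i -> [4, 24, 44, 64, 84]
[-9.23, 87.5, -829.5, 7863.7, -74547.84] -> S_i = -9.23*(-9.48)^i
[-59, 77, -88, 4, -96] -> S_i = Random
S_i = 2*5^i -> [2, 10, 50, 250, 1250]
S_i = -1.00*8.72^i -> [-1.0, -8.72, -76.04, -663.05, -5781.84]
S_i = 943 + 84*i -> [943, 1027, 1111, 1195, 1279]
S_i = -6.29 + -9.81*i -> [-6.29, -16.1, -25.91, -35.72, -45.53]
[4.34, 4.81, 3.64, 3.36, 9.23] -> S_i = Random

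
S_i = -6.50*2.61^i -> [-6.5, -16.96, -44.28, -115.57, -301.63]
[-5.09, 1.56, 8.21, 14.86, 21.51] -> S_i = -5.09 + 6.65*i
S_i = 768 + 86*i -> [768, 854, 940, 1026, 1112]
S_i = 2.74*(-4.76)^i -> [2.74, -13.04, 62.08, -295.51, 1406.63]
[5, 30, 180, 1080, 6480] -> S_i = 5*6^i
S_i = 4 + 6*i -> [4, 10, 16, 22, 28]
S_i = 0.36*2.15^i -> [0.36, 0.77, 1.66, 3.58, 7.69]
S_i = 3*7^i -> [3, 21, 147, 1029, 7203]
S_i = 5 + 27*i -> [5, 32, 59, 86, 113]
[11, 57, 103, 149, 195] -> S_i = 11 + 46*i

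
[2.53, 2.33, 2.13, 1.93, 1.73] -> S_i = 2.53 + -0.20*i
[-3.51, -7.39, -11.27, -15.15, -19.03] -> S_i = -3.51 + -3.88*i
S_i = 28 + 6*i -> [28, 34, 40, 46, 52]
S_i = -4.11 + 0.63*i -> [-4.11, -3.48, -2.85, -2.22, -1.59]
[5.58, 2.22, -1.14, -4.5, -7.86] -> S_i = 5.58 + -3.36*i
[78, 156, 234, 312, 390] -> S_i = 78 + 78*i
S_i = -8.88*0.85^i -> [-8.88, -7.55, -6.42, -5.45, -4.64]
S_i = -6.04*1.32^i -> [-6.04, -7.97, -10.52, -13.89, -18.34]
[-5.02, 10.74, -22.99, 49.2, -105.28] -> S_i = -5.02*(-2.14)^i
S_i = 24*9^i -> [24, 216, 1944, 17496, 157464]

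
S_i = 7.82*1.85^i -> [7.82, 14.47, 26.76, 49.51, 91.6]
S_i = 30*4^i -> [30, 120, 480, 1920, 7680]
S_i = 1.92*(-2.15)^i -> [1.92, -4.13, 8.88, -19.08, 41.03]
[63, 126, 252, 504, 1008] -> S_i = 63*2^i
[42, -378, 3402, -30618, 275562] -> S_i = 42*-9^i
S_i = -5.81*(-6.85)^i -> [-5.81, 39.8, -272.62, 1867.45, -12792.0]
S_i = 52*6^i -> [52, 312, 1872, 11232, 67392]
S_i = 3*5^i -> [3, 15, 75, 375, 1875]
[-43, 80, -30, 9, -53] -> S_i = Random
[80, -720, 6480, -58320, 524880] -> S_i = 80*-9^i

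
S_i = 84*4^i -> [84, 336, 1344, 5376, 21504]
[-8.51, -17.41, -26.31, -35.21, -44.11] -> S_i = -8.51 + -8.90*i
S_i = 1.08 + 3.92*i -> [1.08, 5.0, 8.92, 12.84, 16.76]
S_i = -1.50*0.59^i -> [-1.5, -0.88, -0.52, -0.31, -0.18]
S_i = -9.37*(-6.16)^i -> [-9.37, 57.72, -355.55, 2190.19, -13491.57]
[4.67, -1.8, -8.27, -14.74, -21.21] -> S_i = 4.67 + -6.47*i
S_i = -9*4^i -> [-9, -36, -144, -576, -2304]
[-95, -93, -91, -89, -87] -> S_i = -95 + 2*i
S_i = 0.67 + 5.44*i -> [0.67, 6.11, 11.55, 16.99, 22.43]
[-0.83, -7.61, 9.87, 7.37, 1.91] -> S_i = Random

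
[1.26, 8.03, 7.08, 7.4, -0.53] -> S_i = Random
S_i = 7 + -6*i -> [7, 1, -5, -11, -17]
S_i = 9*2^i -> [9, 18, 36, 72, 144]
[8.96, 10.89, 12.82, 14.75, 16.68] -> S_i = 8.96 + 1.93*i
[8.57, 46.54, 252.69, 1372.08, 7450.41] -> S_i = 8.57*5.43^i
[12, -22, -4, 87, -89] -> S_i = Random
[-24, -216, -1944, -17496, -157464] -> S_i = -24*9^i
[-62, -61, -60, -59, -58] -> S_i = -62 + 1*i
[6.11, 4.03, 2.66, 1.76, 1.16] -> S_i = 6.11*0.66^i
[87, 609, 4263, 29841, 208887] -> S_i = 87*7^i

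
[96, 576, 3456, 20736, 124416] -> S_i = 96*6^i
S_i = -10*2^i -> [-10, -20, -40, -80, -160]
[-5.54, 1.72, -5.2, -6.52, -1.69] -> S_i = Random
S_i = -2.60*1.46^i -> [-2.6, -3.8, -5.54, -8.09, -11.81]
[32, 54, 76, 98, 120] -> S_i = 32 + 22*i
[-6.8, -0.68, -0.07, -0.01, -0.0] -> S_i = -6.80*0.10^i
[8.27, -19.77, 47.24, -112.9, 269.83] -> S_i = 8.27*(-2.39)^i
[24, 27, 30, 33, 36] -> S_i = 24 + 3*i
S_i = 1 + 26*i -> [1, 27, 53, 79, 105]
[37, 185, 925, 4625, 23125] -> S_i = 37*5^i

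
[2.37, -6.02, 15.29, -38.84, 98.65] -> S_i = 2.37*(-2.54)^i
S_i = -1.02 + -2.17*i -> [-1.02, -3.19, -5.36, -7.53, -9.7]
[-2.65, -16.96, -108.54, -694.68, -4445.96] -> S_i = -2.65*6.40^i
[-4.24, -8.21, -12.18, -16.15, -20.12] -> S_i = -4.24 + -3.97*i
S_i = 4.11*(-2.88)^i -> [4.11, -11.84, 34.09, -98.18, 282.76]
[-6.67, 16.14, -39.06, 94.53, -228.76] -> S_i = -6.67*(-2.42)^i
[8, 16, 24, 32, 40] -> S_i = 8 + 8*i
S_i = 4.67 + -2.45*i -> [4.67, 2.22, -0.23, -2.68, -5.13]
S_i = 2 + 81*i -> [2, 83, 164, 245, 326]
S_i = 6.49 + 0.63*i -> [6.49, 7.12, 7.75, 8.38, 9.01]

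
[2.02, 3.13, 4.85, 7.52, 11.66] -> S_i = 2.02*1.55^i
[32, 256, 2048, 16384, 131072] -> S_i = 32*8^i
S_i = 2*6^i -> [2, 12, 72, 432, 2592]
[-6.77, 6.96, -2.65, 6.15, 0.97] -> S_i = Random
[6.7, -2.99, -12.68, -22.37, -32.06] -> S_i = 6.70 + -9.69*i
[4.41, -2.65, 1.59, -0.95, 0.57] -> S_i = 4.41*(-0.60)^i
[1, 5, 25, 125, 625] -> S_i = 1*5^i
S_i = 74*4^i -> [74, 296, 1184, 4736, 18944]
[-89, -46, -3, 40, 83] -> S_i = -89 + 43*i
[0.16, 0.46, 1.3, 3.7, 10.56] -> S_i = 0.16*2.85^i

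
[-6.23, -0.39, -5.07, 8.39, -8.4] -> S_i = Random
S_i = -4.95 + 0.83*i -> [-4.95, -4.12, -3.29, -2.46, -1.63]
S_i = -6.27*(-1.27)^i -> [-6.27, 7.96, -10.11, 12.84, -16.31]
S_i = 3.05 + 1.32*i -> [3.05, 4.37, 5.69, 7.01, 8.33]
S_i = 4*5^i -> [4, 20, 100, 500, 2500]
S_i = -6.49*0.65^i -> [-6.49, -4.22, -2.74, -1.78, -1.16]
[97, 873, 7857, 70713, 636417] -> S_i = 97*9^i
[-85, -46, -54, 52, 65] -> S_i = Random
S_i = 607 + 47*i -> [607, 654, 701, 748, 795]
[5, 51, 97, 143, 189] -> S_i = 5 + 46*i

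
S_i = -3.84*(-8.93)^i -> [-3.84, 34.29, -306.22, 2734.55, -24419.52]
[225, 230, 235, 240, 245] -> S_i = 225 + 5*i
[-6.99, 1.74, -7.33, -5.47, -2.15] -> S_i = Random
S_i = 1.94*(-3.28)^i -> [1.94, -6.36, 20.87, -68.46, 224.54]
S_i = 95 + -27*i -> [95, 68, 41, 14, -13]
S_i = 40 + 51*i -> [40, 91, 142, 193, 244]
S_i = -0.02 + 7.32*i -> [-0.02, 7.3, 14.62, 21.94, 29.26]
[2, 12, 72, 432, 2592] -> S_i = 2*6^i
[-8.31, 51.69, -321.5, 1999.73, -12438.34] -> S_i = -8.31*(-6.22)^i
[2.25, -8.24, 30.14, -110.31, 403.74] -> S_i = 2.25*(-3.66)^i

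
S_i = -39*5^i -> [-39, -195, -975, -4875, -24375]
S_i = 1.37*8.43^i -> [1.37, 11.55, 97.36, 820.74, 6918.8]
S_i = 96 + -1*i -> [96, 95, 94, 93, 92]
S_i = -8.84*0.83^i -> [-8.84, -7.34, -6.09, -5.05, -4.2]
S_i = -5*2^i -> [-5, -10, -20, -40, -80]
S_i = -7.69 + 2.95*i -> [-7.69, -4.74, -1.79, 1.16, 4.11]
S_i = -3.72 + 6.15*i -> [-3.72, 2.43, 8.58, 14.73, 20.88]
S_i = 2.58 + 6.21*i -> [2.58, 8.79, 15.0, 21.21, 27.42]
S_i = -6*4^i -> [-6, -24, -96, -384, -1536]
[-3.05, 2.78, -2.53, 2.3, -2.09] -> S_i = -3.05*(-0.91)^i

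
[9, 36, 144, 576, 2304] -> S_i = 9*4^i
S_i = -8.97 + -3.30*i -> [-8.97, -12.27, -15.57, -18.87, -22.17]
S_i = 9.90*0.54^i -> [9.9, 5.35, 2.89, 1.56, 0.84]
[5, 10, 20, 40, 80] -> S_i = 5*2^i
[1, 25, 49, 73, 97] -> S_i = 1 + 24*i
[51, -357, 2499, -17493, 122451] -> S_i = 51*-7^i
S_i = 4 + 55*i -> [4, 59, 114, 169, 224]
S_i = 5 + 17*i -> [5, 22, 39, 56, 73]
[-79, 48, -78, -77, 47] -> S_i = Random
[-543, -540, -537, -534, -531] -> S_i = -543 + 3*i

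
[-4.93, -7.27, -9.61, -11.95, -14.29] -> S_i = -4.93 + -2.34*i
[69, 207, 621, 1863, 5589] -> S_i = 69*3^i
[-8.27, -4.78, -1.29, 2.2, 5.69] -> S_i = -8.27 + 3.49*i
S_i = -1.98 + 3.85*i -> [-1.98, 1.87, 5.72, 9.57, 13.42]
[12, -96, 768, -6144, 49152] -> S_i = 12*-8^i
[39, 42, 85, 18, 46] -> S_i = Random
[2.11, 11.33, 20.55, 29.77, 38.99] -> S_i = 2.11 + 9.22*i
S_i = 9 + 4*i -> [9, 13, 17, 21, 25]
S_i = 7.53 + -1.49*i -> [7.53, 6.04, 4.55, 3.06, 1.57]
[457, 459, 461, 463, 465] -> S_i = 457 + 2*i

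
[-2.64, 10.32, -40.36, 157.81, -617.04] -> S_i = -2.64*(-3.91)^i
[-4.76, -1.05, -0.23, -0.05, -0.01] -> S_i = -4.76*0.22^i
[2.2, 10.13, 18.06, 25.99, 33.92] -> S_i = 2.20 + 7.93*i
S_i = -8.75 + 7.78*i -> [-8.75, -0.97, 6.81, 14.59, 22.37]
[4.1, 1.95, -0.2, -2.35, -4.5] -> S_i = 4.10 + -2.15*i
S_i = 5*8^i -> [5, 40, 320, 2560, 20480]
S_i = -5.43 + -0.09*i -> [-5.43, -5.52, -5.61, -5.7, -5.79]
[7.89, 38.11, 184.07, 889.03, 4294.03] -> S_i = 7.89*4.83^i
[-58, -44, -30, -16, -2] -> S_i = -58 + 14*i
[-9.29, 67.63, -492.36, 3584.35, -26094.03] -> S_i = -9.29*(-7.28)^i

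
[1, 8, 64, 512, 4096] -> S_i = 1*8^i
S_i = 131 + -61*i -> [131, 70, 9, -52, -113]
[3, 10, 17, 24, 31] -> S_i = 3 + 7*i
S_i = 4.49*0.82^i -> [4.49, 3.68, 3.02, 2.48, 2.03]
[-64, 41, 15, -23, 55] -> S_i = Random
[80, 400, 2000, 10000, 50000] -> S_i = 80*5^i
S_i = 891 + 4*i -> [891, 895, 899, 903, 907]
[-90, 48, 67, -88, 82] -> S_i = Random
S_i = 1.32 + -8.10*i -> [1.32, -6.78, -14.88, -22.98, -31.08]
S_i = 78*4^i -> [78, 312, 1248, 4992, 19968]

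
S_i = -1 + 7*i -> [-1, 6, 13, 20, 27]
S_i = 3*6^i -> [3, 18, 108, 648, 3888]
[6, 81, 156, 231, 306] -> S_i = 6 + 75*i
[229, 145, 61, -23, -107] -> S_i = 229 + -84*i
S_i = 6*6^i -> [6, 36, 216, 1296, 7776]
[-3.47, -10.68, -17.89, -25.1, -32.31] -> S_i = -3.47 + -7.21*i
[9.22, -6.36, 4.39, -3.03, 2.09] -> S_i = 9.22*(-0.69)^i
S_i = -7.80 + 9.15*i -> [-7.8, 1.35, 10.5, 19.65, 28.8]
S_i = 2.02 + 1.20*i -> [2.02, 3.22, 4.42, 5.62, 6.82]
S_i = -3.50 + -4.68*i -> [-3.5, -8.18, -12.86, -17.54, -22.22]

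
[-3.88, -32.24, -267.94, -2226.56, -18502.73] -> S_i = -3.88*8.31^i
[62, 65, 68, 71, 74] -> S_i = 62 + 3*i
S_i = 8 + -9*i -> [8, -1, -10, -19, -28]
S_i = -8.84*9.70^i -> [-8.84, -85.75, -831.76, -8068.03, -78259.88]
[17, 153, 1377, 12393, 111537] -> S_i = 17*9^i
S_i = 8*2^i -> [8, 16, 32, 64, 128]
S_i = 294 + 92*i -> [294, 386, 478, 570, 662]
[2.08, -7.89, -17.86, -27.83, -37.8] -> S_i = 2.08 + -9.97*i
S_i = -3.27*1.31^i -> [-3.27, -4.28, -5.61, -7.35, -9.63]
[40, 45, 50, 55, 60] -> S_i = 40 + 5*i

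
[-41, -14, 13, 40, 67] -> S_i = -41 + 27*i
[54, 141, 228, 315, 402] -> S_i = 54 + 87*i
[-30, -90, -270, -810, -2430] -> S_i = -30*3^i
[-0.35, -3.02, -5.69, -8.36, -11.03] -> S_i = -0.35 + -2.67*i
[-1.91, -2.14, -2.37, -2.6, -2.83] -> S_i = -1.91 + -0.23*i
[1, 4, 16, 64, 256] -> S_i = 1*4^i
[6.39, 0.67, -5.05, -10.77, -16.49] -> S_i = 6.39 + -5.72*i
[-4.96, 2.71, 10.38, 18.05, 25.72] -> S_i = -4.96 + 7.67*i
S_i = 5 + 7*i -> [5, 12, 19, 26, 33]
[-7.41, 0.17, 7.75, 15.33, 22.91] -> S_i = -7.41 + 7.58*i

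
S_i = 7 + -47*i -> [7, -40, -87, -134, -181]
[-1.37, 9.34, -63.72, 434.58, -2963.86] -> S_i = -1.37*(-6.82)^i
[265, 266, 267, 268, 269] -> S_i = 265 + 1*i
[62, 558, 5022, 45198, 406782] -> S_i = 62*9^i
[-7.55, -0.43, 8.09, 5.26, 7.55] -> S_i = Random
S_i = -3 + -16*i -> [-3, -19, -35, -51, -67]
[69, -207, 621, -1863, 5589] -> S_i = 69*-3^i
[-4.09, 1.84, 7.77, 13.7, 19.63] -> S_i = -4.09 + 5.93*i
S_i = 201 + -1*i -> [201, 200, 199, 198, 197]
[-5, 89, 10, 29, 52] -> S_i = Random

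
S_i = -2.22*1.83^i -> [-2.22, -4.06, -7.43, -13.61, -24.9]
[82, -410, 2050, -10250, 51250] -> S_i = 82*-5^i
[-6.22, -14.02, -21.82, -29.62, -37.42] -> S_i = -6.22 + -7.80*i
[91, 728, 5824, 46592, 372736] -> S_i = 91*8^i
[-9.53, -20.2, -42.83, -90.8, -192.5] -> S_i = -9.53*2.12^i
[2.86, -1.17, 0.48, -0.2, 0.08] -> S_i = 2.86*(-0.41)^i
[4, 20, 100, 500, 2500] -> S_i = 4*5^i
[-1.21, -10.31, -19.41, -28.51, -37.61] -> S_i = -1.21 + -9.10*i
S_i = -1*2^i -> [-1, -2, -4, -8, -16]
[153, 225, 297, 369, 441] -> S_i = 153 + 72*i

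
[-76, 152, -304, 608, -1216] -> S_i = -76*-2^i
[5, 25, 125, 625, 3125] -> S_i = 5*5^i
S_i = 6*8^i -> [6, 48, 384, 3072, 24576]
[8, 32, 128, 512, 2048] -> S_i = 8*4^i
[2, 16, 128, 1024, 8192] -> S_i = 2*8^i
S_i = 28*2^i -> [28, 56, 112, 224, 448]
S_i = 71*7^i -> [71, 497, 3479, 24353, 170471]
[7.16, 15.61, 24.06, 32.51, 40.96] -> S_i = 7.16 + 8.45*i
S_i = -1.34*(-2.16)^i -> [-1.34, 2.89, -6.25, 13.5, -29.17]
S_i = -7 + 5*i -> [-7, -2, 3, 8, 13]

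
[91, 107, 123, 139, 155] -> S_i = 91 + 16*i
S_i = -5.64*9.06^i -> [-5.64, -51.1, -462.95, -4194.34, -38000.73]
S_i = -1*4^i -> [-1, -4, -16, -64, -256]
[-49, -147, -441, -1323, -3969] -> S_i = -49*3^i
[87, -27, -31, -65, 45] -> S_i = Random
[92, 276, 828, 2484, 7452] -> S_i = 92*3^i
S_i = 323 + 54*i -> [323, 377, 431, 485, 539]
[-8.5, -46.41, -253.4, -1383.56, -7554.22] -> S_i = -8.50*5.46^i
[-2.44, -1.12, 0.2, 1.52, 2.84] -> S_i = -2.44 + 1.32*i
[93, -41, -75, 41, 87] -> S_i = Random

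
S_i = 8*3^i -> [8, 24, 72, 216, 648]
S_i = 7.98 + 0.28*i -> [7.98, 8.26, 8.54, 8.82, 9.1]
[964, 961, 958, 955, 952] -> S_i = 964 + -3*i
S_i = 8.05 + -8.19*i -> [8.05, -0.14, -8.33, -16.52, -24.71]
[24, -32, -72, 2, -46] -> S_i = Random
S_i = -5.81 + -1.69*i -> [-5.81, -7.5, -9.19, -10.88, -12.57]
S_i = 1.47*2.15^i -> [1.47, 3.16, 6.8, 14.61, 31.41]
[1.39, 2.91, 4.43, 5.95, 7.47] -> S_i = 1.39 + 1.52*i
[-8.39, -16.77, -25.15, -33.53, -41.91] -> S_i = -8.39 + -8.38*i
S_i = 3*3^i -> [3, 9, 27, 81, 243]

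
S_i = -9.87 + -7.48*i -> [-9.87, -17.35, -24.83, -32.31, -39.79]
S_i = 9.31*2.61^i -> [9.31, 24.3, 63.42, 165.53, 432.03]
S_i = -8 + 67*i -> [-8, 59, 126, 193, 260]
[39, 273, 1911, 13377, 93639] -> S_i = 39*7^i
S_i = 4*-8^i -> [4, -32, 256, -2048, 16384]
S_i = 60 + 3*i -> [60, 63, 66, 69, 72]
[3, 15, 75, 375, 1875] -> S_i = 3*5^i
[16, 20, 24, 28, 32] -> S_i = 16 + 4*i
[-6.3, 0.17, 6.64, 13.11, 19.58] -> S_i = -6.30 + 6.47*i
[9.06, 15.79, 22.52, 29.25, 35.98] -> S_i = 9.06 + 6.73*i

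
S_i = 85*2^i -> [85, 170, 340, 680, 1360]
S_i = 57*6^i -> [57, 342, 2052, 12312, 73872]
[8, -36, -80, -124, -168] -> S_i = 8 + -44*i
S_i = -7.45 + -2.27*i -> [-7.45, -9.72, -11.99, -14.26, -16.53]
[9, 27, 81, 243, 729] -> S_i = 9*3^i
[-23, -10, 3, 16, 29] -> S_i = -23 + 13*i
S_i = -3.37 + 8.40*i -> [-3.37, 5.03, 13.43, 21.83, 30.23]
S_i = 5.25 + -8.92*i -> [5.25, -3.67, -12.59, -21.51, -30.43]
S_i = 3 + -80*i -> [3, -77, -157, -237, -317]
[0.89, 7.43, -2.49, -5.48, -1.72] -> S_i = Random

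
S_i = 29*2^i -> [29, 58, 116, 232, 464]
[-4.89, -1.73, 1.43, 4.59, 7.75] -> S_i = -4.89 + 3.16*i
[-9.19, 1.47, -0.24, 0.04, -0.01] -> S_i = -9.19*(-0.16)^i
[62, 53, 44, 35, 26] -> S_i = 62 + -9*i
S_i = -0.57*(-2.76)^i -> [-0.57, 1.57, -4.34, 11.98, -33.08]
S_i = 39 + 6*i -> [39, 45, 51, 57, 63]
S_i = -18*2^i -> [-18, -36, -72, -144, -288]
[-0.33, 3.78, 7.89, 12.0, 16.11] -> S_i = -0.33 + 4.11*i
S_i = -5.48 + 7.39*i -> [-5.48, 1.91, 9.3, 16.69, 24.08]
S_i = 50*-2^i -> [50, -100, 200, -400, 800]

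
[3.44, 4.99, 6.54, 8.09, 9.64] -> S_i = 3.44 + 1.55*i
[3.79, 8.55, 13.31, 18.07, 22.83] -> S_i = 3.79 + 4.76*i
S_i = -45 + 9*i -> [-45, -36, -27, -18, -9]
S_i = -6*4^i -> [-6, -24, -96, -384, -1536]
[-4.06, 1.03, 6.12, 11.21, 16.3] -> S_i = -4.06 + 5.09*i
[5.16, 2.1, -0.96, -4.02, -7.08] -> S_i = 5.16 + -3.06*i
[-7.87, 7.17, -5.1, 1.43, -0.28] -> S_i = Random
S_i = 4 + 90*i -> [4, 94, 184, 274, 364]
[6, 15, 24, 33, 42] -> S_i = 6 + 9*i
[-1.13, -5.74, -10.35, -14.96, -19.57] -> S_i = -1.13 + -4.61*i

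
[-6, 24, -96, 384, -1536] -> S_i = -6*-4^i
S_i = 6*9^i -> [6, 54, 486, 4374, 39366]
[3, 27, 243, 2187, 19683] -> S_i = 3*9^i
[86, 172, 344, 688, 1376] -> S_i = 86*2^i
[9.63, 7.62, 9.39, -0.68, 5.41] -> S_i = Random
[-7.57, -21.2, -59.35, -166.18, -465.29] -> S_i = -7.57*2.80^i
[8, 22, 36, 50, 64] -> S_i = 8 + 14*i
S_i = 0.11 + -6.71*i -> [0.11, -6.6, -13.31, -20.02, -26.73]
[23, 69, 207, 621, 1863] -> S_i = 23*3^i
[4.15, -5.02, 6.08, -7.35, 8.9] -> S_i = 4.15*(-1.21)^i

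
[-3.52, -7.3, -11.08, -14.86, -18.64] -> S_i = -3.52 + -3.78*i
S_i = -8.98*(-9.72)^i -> [-8.98, 87.29, -848.42, 8246.6, -80156.99]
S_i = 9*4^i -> [9, 36, 144, 576, 2304]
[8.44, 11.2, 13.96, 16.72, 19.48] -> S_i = 8.44 + 2.76*i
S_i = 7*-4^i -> [7, -28, 112, -448, 1792]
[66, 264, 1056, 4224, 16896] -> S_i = 66*4^i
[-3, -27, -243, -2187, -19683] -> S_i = -3*9^i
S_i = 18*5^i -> [18, 90, 450, 2250, 11250]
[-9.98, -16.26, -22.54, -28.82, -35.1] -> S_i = -9.98 + -6.28*i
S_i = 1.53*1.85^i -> [1.53, 2.83, 5.24, 9.69, 17.92]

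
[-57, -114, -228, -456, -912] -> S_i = -57*2^i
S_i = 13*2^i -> [13, 26, 52, 104, 208]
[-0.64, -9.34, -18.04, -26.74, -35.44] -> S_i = -0.64 + -8.70*i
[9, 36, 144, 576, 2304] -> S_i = 9*4^i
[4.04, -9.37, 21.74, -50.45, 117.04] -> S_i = 4.04*(-2.32)^i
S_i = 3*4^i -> [3, 12, 48, 192, 768]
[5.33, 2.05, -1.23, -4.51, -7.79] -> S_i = 5.33 + -3.28*i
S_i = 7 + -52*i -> [7, -45, -97, -149, -201]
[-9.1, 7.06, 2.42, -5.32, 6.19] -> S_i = Random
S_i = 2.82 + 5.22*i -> [2.82, 8.04, 13.26, 18.48, 23.7]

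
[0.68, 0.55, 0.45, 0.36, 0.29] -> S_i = 0.68*0.81^i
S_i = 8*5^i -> [8, 40, 200, 1000, 5000]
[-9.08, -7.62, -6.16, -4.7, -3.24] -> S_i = -9.08 + 1.46*i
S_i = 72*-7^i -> [72, -504, 3528, -24696, 172872]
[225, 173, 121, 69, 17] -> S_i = 225 + -52*i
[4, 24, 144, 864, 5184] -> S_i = 4*6^i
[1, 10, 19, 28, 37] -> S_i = 1 + 9*i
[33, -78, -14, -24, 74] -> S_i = Random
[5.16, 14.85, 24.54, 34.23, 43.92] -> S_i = 5.16 + 9.69*i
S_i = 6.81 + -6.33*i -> [6.81, 0.48, -5.85, -12.18, -18.51]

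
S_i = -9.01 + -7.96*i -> [-9.01, -16.97, -24.93, -32.89, -40.85]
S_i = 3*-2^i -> [3, -6, 12, -24, 48]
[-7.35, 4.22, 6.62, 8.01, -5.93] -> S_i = Random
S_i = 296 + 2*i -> [296, 298, 300, 302, 304]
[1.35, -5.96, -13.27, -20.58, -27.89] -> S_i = 1.35 + -7.31*i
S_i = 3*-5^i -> [3, -15, 75, -375, 1875]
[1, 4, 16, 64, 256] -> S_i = 1*4^i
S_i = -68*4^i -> [-68, -272, -1088, -4352, -17408]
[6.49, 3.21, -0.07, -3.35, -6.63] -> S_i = 6.49 + -3.28*i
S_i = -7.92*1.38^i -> [-7.92, -10.93, -15.08, -20.81, -28.72]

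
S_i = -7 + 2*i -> [-7, -5, -3, -1, 1]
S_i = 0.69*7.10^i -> [0.69, 4.9, 34.78, 246.96, 1753.41]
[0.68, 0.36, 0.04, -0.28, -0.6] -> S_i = 0.68 + -0.32*i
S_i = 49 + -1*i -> [49, 48, 47, 46, 45]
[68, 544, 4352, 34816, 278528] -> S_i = 68*8^i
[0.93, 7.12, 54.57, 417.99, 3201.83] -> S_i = 0.93*7.66^i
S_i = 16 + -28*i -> [16, -12, -40, -68, -96]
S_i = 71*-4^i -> [71, -284, 1136, -4544, 18176]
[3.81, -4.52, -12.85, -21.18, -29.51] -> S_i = 3.81 + -8.33*i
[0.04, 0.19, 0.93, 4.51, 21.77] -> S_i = 0.04*4.83^i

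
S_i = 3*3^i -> [3, 9, 27, 81, 243]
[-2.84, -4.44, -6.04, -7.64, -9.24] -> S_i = -2.84 + -1.60*i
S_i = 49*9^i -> [49, 441, 3969, 35721, 321489]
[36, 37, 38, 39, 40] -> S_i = 36 + 1*i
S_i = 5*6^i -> [5, 30, 180, 1080, 6480]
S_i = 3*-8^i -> [3, -24, 192, -1536, 12288]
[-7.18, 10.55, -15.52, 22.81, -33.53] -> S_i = -7.18*(-1.47)^i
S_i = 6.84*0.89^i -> [6.84, 6.09, 5.42, 4.82, 4.29]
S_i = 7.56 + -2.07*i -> [7.56, 5.49, 3.42, 1.35, -0.72]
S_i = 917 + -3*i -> [917, 914, 911, 908, 905]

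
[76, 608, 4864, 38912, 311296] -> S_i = 76*8^i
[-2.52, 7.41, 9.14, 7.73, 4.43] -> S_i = Random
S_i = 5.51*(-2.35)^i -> [5.51, -12.95, 30.43, -71.51, 168.04]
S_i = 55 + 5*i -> [55, 60, 65, 70, 75]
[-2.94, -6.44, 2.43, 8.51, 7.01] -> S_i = Random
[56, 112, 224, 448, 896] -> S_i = 56*2^i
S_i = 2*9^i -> [2, 18, 162, 1458, 13122]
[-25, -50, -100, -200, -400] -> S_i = -25*2^i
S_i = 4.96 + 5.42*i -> [4.96, 10.38, 15.8, 21.22, 26.64]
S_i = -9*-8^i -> [-9, 72, -576, 4608, -36864]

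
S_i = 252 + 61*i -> [252, 313, 374, 435, 496]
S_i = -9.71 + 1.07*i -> [-9.71, -8.64, -7.57, -6.5, -5.43]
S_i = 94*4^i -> [94, 376, 1504, 6016, 24064]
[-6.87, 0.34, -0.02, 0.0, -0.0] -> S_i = -6.87*(-0.05)^i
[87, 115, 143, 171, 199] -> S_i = 87 + 28*i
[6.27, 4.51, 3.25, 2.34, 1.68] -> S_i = 6.27*0.72^i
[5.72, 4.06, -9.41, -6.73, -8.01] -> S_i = Random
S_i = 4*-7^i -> [4, -28, 196, -1372, 9604]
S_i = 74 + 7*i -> [74, 81, 88, 95, 102]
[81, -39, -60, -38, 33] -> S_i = Random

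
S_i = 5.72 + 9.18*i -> [5.72, 14.9, 24.08, 33.26, 42.44]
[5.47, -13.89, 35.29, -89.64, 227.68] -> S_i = 5.47*(-2.54)^i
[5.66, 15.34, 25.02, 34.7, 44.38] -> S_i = 5.66 + 9.68*i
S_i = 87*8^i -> [87, 696, 5568, 44544, 356352]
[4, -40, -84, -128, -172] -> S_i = 4 + -44*i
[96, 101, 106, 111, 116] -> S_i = 96 + 5*i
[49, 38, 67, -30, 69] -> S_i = Random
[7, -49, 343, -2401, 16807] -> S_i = 7*-7^i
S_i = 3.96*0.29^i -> [3.96, 1.15, 0.33, 0.1, 0.03]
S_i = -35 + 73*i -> [-35, 38, 111, 184, 257]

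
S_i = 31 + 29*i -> [31, 60, 89, 118, 147]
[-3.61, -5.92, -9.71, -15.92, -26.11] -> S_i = -3.61*1.64^i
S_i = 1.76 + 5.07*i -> [1.76, 6.83, 11.9, 16.97, 22.04]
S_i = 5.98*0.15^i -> [5.98, 0.9, 0.13, 0.02, 0.0]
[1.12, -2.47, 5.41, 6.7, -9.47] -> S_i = Random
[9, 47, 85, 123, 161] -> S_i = 9 + 38*i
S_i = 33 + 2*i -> [33, 35, 37, 39, 41]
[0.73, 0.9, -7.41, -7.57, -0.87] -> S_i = Random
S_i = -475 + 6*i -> [-475, -469, -463, -457, -451]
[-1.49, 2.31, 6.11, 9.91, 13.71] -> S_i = -1.49 + 3.80*i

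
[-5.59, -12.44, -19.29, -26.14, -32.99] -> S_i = -5.59 + -6.85*i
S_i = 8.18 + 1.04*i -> [8.18, 9.22, 10.26, 11.3, 12.34]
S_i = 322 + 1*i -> [322, 323, 324, 325, 326]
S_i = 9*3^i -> [9, 27, 81, 243, 729]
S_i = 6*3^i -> [6, 18, 54, 162, 486]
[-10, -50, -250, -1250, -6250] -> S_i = -10*5^i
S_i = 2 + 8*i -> [2, 10, 18, 26, 34]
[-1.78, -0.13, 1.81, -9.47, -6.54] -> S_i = Random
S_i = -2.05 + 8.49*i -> [-2.05, 6.44, 14.93, 23.42, 31.91]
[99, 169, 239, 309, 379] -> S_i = 99 + 70*i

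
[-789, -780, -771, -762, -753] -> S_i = -789 + 9*i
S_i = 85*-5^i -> [85, -425, 2125, -10625, 53125]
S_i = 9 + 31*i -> [9, 40, 71, 102, 133]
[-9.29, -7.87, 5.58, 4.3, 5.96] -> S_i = Random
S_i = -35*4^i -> [-35, -140, -560, -2240, -8960]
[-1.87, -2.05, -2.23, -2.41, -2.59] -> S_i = -1.87 + -0.18*i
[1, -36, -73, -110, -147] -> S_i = 1 + -37*i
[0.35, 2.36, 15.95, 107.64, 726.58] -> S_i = 0.35*6.75^i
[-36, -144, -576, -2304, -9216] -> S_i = -36*4^i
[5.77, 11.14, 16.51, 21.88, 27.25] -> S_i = 5.77 + 5.37*i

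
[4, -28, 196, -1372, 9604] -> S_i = 4*-7^i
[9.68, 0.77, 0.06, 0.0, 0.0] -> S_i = 9.68*0.08^i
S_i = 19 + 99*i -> [19, 118, 217, 316, 415]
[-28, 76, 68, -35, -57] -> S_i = Random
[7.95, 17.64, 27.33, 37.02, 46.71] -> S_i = 7.95 + 9.69*i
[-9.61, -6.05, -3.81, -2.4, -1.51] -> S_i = -9.61*0.63^i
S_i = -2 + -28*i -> [-2, -30, -58, -86, -114]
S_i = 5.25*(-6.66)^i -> [5.25, -34.97, 232.87, -1550.89, 10328.95]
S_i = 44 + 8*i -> [44, 52, 60, 68, 76]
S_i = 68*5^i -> [68, 340, 1700, 8500, 42500]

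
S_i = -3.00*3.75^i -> [-3.0, -11.25, -42.19, -158.2, -593.26]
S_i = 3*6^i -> [3, 18, 108, 648, 3888]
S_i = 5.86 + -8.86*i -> [5.86, -3.0, -11.86, -20.72, -29.58]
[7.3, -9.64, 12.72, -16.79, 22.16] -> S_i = 7.30*(-1.32)^i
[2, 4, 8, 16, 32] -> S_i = 2*2^i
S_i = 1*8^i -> [1, 8, 64, 512, 4096]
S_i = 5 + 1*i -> [5, 6, 7, 8, 9]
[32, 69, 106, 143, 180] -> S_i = 32 + 37*i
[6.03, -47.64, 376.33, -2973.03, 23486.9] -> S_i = 6.03*(-7.90)^i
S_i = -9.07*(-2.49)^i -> [-9.07, 22.58, -56.23, 140.02, -348.66]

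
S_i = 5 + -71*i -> [5, -66, -137, -208, -279]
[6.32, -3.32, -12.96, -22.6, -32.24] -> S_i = 6.32 + -9.64*i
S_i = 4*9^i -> [4, 36, 324, 2916, 26244]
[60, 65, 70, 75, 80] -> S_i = 60 + 5*i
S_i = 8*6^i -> [8, 48, 288, 1728, 10368]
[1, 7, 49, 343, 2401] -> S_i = 1*7^i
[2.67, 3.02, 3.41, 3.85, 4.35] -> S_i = 2.67*1.13^i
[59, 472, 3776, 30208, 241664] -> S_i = 59*8^i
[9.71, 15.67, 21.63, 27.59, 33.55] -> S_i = 9.71 + 5.96*i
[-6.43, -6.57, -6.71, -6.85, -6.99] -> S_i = -6.43 + -0.14*i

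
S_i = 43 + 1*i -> [43, 44, 45, 46, 47]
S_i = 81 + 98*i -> [81, 179, 277, 375, 473]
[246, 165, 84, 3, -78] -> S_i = 246 + -81*i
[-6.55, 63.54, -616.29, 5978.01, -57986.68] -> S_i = -6.55*(-9.70)^i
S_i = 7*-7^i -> [7, -49, 343, -2401, 16807]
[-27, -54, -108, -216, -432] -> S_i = -27*2^i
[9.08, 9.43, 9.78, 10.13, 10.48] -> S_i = 9.08 + 0.35*i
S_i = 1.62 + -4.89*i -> [1.62, -3.27, -8.16, -13.05, -17.94]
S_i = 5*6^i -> [5, 30, 180, 1080, 6480]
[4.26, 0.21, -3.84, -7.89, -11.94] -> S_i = 4.26 + -4.05*i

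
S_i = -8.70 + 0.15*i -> [-8.7, -8.55, -8.4, -8.25, -8.1]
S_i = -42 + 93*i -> [-42, 51, 144, 237, 330]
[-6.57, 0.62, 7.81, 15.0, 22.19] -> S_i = -6.57 + 7.19*i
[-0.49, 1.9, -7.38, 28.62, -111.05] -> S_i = -0.49*(-3.88)^i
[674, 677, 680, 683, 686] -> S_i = 674 + 3*i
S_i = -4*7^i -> [-4, -28, -196, -1372, -9604]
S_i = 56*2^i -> [56, 112, 224, 448, 896]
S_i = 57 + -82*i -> [57, -25, -107, -189, -271]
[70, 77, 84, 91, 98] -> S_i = 70 + 7*i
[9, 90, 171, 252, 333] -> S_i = 9 + 81*i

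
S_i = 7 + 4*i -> [7, 11, 15, 19, 23]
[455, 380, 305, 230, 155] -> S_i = 455 + -75*i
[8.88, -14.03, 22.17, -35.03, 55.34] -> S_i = 8.88*(-1.58)^i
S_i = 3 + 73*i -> [3, 76, 149, 222, 295]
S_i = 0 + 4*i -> [0, 4, 8, 12, 16]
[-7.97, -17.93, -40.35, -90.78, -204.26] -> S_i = -7.97*2.25^i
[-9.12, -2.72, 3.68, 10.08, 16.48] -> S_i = -9.12 + 6.40*i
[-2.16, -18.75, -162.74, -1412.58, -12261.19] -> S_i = -2.16*8.68^i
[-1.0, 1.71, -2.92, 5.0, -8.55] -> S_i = -1.00*(-1.71)^i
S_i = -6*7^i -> [-6, -42, -294, -2058, -14406]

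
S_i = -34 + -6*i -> [-34, -40, -46, -52, -58]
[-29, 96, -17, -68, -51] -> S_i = Random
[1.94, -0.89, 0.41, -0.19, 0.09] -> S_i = 1.94*(-0.46)^i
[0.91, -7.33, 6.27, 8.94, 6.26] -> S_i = Random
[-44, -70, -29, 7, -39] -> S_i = Random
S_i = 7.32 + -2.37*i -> [7.32, 4.95, 2.58, 0.21, -2.16]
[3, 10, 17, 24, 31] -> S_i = 3 + 7*i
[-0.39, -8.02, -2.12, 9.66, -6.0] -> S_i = Random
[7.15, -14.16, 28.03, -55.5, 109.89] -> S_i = 7.15*(-1.98)^i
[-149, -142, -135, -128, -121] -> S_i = -149 + 7*i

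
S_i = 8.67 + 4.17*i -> [8.67, 12.84, 17.01, 21.18, 25.35]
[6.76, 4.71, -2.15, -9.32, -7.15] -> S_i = Random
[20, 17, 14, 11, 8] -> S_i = 20 + -3*i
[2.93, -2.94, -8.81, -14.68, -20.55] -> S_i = 2.93 + -5.87*i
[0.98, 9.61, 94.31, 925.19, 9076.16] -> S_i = 0.98*9.81^i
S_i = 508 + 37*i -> [508, 545, 582, 619, 656]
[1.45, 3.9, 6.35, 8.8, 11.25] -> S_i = 1.45 + 2.45*i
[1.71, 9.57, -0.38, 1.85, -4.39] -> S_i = Random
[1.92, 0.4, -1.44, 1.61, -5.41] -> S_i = Random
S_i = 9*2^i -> [9, 18, 36, 72, 144]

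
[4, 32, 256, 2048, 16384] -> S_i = 4*8^i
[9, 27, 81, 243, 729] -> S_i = 9*3^i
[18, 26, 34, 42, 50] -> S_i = 18 + 8*i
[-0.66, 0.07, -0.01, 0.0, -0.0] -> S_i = -0.66*(-0.10)^i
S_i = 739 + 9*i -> [739, 748, 757, 766, 775]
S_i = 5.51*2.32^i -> [5.51, 12.78, 29.66, 68.8, 159.63]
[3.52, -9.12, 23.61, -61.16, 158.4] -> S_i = 3.52*(-2.59)^i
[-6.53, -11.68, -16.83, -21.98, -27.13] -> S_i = -6.53 + -5.15*i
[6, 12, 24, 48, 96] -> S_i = 6*2^i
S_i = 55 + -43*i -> [55, 12, -31, -74, -117]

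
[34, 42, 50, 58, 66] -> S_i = 34 + 8*i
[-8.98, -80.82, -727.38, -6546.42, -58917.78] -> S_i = -8.98*9.00^i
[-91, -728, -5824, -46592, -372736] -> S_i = -91*8^i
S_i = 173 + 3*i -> [173, 176, 179, 182, 185]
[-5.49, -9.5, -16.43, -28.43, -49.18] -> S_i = -5.49*1.73^i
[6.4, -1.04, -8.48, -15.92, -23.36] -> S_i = 6.40 + -7.44*i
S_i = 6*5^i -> [6, 30, 150, 750, 3750]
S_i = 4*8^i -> [4, 32, 256, 2048, 16384]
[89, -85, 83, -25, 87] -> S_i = Random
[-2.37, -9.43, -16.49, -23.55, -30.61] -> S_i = -2.37 + -7.06*i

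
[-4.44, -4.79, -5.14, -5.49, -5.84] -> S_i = -4.44 + -0.35*i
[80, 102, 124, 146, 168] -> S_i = 80 + 22*i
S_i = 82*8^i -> [82, 656, 5248, 41984, 335872]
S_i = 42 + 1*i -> [42, 43, 44, 45, 46]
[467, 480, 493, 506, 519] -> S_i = 467 + 13*i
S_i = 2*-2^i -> [2, -4, 8, -16, 32]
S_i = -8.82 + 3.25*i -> [-8.82, -5.57, -2.32, 0.93, 4.18]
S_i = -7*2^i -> [-7, -14, -28, -56, -112]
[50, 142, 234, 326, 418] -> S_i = 50 + 92*i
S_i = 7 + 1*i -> [7, 8, 9, 10, 11]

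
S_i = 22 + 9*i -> [22, 31, 40, 49, 58]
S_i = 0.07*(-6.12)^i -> [0.07, -0.43, 2.62, -16.05, 98.2]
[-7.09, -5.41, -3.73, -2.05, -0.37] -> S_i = -7.09 + 1.68*i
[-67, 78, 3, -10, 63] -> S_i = Random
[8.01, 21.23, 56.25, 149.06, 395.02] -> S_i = 8.01*2.65^i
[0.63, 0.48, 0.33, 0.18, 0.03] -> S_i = 0.63 + -0.15*i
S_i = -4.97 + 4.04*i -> [-4.97, -0.93, 3.11, 7.15, 11.19]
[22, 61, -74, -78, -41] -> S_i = Random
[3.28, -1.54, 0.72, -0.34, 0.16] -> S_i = 3.28*(-0.47)^i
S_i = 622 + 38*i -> [622, 660, 698, 736, 774]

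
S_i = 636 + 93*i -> [636, 729, 822, 915, 1008]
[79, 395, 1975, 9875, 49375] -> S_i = 79*5^i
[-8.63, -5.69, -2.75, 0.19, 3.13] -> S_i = -8.63 + 2.94*i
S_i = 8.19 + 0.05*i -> [8.19, 8.24, 8.29, 8.34, 8.39]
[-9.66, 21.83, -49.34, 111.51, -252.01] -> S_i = -9.66*(-2.26)^i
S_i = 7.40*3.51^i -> [7.4, 25.97, 91.17, 320.0, 1123.21]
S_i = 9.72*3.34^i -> [9.72, 32.46, 108.43, 362.16, 1209.63]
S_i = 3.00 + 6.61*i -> [3.0, 9.61, 16.22, 22.83, 29.44]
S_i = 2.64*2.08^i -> [2.64, 5.49, 11.42, 23.76, 49.41]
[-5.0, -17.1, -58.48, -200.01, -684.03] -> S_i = -5.00*3.42^i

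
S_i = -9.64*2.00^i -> [-9.64, -19.28, -38.56, -77.12, -154.24]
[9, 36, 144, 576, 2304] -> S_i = 9*4^i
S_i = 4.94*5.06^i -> [4.94, 25.0, 126.48, 640.0, 3238.39]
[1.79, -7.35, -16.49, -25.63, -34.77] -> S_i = 1.79 + -9.14*i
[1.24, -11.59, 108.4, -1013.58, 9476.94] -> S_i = 1.24*(-9.35)^i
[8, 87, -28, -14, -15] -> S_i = Random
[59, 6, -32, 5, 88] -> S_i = Random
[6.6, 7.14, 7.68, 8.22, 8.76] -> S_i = 6.60 + 0.54*i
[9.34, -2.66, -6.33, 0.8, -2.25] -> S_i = Random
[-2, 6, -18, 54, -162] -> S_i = -2*-3^i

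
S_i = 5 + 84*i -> [5, 89, 173, 257, 341]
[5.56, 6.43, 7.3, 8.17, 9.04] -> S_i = 5.56 + 0.87*i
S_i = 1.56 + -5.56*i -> [1.56, -4.0, -9.56, -15.12, -20.68]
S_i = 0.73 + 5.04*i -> [0.73, 5.77, 10.81, 15.85, 20.89]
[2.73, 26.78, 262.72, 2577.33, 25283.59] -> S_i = 2.73*9.81^i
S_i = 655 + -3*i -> [655, 652, 649, 646, 643]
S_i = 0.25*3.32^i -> [0.25, 0.83, 2.76, 9.15, 30.37]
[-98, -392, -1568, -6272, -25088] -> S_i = -98*4^i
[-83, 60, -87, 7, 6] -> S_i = Random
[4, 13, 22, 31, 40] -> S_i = 4 + 9*i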